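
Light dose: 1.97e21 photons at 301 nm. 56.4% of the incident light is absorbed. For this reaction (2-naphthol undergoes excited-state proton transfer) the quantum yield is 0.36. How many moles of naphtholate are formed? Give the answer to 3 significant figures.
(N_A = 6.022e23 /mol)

6.64e-4 mol

Moles of photons: 1.97e21 / 6.022e23 = 0.003271 mol.
Photons absorbed: 0.564 × 0.003271 = 0.001845 mol.
Product: Φ × n_abs = 0.36 × 0.001845 = 6.642e-4 mol.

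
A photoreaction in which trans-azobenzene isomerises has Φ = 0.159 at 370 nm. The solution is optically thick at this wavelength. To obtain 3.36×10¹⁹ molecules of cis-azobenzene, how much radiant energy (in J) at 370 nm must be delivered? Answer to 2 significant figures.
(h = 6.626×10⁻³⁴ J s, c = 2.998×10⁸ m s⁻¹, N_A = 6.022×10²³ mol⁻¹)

110 J

Product: 3.36×10¹⁹ / 6.022×10²³ = 5.580×10⁻⁵ mol.
Photons that must be absorbed: 5.580×10⁻⁵ / 0.159 = 3.509×10⁻⁴ mol.
Photon energy: hc/λ = 5.369×10⁻¹⁹ J; per mole, 3.233×10⁵ J mol⁻¹.
Energy required: 3.509×10⁻⁴ × 3.233×10⁵ = 110 J.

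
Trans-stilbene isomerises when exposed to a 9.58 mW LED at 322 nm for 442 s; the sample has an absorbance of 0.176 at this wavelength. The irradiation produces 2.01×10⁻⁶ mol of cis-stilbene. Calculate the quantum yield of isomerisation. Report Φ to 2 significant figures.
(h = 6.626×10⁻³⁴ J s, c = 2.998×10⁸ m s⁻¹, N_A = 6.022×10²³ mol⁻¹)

Φ = 0.53

Photon energy at 322 nm: hc/λ = (6.626×10⁻³⁴)(2.998×10⁸)/(322×10⁻⁹) = 6.169×10⁻¹⁹ J.
Energy delivered: (9.58 mW)(442 s) = 4.234 J.
Photons incident: 4.234 / 6.169×10⁻¹⁹ = 6.863×10¹⁸, i.e. 6.863×10¹⁸/6.022×10²³ = 1.140×10⁻⁵ mol.
Fraction absorbed: 1 − 10^(−0.176) = 0.3332.
Photons absorbed: 0.3332 × 1.140×10⁻⁵ = 3.798×10⁻⁶ mol.
Φ = 2.01×10⁻⁶ mol / 3.798×10⁻⁶ mol photons = 0.53.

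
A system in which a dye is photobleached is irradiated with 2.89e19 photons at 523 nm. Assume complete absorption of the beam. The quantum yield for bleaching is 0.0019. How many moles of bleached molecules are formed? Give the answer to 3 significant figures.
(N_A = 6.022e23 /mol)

9.12e-8 mol

Moles of photons: 2.89e19 / 6.022e23 = 4.799e-5 mol.
Product: Φ × n_abs = 0.0019 × 4.799e-5 = 9.118e-8 mol.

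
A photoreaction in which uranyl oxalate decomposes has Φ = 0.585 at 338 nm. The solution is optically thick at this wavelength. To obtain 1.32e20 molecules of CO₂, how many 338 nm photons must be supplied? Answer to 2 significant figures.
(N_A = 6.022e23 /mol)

Product: 1.32e20 / 6.022e23 = 2.192e-4 mol.
Photons that must be absorbed: 2.192e-4 / 0.585 = 3.747e-4 mol.
Photon count: 3.747e-4 × 6.022e23 = 2.3e20.

2.3e20 photons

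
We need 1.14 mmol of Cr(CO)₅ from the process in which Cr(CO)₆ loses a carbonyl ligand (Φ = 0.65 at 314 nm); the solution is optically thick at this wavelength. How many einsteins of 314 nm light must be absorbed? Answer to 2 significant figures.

0.0018 einstein

Product: 1.14 mmol = 0.00114 mol.
Photons that must be absorbed: 0.00114 / 0.65 = 0.001754 mol.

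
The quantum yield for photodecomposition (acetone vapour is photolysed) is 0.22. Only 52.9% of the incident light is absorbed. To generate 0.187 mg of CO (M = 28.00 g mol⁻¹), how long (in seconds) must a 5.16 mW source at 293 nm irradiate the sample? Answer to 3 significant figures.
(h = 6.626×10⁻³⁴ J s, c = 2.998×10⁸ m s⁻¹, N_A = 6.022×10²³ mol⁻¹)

t ≈ 4540 s

Product: 0.187 mg / 28.00 g mol⁻¹ = 6.679×10⁻⁶ mol.
Photons that must be absorbed: 6.679×10⁻⁶ / 0.22 = 3.036×10⁻⁵ mol.
Incident photons needed: 3.036×10⁻⁵ / 0.529 = 5.739×10⁻⁵ mol.
Photon energy: hc/λ = 6.780×10⁻¹⁹ J; per mole, 4.083×10⁵ J mol⁻¹.
Energy required: 5.739×10⁻⁵ × 4.083×10⁵ = 23.43 J.
Time: 23.43 J / 0.00516 W = 4540 s.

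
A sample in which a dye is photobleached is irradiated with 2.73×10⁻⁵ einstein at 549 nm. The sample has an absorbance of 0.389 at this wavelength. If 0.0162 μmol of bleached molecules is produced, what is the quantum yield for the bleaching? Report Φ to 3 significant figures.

Φ = 0.00100

Product: 0.0162 μmol = 1.62×10⁻⁸ mol.
Fraction absorbed: 1 − 10^(−0.389) = 0.5917.
Photons absorbed: 0.5917 × 2.73×10⁻⁵ = 1.615×10⁻⁵ mol.
Φ = 1.62×10⁻⁸ mol / 1.615×10⁻⁵ mol photons = 0.00100.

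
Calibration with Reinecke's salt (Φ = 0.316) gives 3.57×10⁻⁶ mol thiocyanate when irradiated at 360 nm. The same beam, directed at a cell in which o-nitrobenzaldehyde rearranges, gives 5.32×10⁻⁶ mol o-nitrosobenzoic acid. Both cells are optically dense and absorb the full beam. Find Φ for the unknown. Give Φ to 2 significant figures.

Φ = 0.47

Photons absorbed by the actinometer: 3.57×10⁻⁶ / 0.316 = 1.130×10⁻⁵ mol.
Φ(unknown) = 5.32×10⁻⁶ / 1.130×10⁻⁵ = 0.47.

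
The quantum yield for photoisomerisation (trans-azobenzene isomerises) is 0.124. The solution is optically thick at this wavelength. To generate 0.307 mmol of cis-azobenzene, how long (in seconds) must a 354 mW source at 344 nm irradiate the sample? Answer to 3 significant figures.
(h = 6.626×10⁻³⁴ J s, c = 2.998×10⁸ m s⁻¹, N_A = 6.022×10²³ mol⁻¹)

Product: 0.307 mmol = 3.07×10⁻⁴ mol.
Photons that must be absorbed: 3.07×10⁻⁴ / 0.124 = 0.002476 mol.
Photon energy: hc/λ = 5.775×10⁻¹⁹ J; per mole, 3.478×10⁵ J mol⁻¹.
Energy required: 0.002476 × 3.478×10⁵ = 861.2 J.
Time: 861.2 J / 0.354 W = 2430 s.

t ≈ 2430 s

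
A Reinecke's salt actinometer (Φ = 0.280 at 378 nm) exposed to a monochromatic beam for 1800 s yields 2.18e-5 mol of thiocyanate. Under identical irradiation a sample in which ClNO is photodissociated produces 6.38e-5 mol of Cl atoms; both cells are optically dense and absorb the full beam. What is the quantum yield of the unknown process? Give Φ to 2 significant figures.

Φ = 0.82

Photons absorbed by the actinometer: 2.18e-5 / 0.280 = 7.786e-5 mol.
Φ(unknown) = 6.38e-5 / 7.786e-5 = 0.82.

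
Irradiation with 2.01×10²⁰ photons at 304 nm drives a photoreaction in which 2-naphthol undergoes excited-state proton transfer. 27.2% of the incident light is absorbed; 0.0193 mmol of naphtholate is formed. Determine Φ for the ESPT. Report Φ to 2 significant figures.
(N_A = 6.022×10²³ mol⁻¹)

Product: 0.0193 mmol = 1.93×10⁻⁵ mol.
Moles of photons: 2.01×10²⁰ / 6.022×10²³ = 3.338×10⁻⁴ mol.
Photons absorbed: 0.272 × 3.338×10⁻⁴ = 9.079×10⁻⁵ mol.
Φ = 1.93×10⁻⁵ mol / 9.079×10⁻⁵ mol photons = 0.21.

Φ = 0.21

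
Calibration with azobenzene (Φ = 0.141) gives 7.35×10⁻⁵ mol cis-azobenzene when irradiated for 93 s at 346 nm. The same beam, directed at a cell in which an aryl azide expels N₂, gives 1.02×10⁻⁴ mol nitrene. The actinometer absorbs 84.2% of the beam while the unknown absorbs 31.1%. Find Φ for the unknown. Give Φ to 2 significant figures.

Φ = 0.53

Photons absorbed by the actinometer: 7.35×10⁻⁵ / 0.141 = 5.213×10⁻⁴ mol.
Incident flux: 5.213×10⁻⁴ / 0.842 = 6.191×10⁻⁴ einstein.
Absorbed by unknown: 0.311 × 6.191×10⁻⁴ = 1.925×10⁻⁴ mol.
Φ(unknown) = 1.02×10⁻⁴ / 1.925×10⁻⁴ = 0.53.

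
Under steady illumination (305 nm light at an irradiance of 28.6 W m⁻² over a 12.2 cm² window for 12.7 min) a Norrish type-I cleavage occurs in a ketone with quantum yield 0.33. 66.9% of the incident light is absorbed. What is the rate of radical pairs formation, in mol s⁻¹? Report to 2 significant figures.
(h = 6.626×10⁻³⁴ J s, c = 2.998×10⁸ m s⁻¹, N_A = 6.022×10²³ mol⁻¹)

2.0×10⁻⁸ mol s⁻¹

Photon energy at 305 nm: hc/λ = (6.626×10⁻³⁴)(2.998×10⁸)/(305×10⁻⁹) = 6.513×10⁻¹⁹ J.
Energy delivered: (28.6 W m⁻²)(12.2×10⁻⁴ m²)(762 s) = 26.59 J.
Photons incident: 26.59 / 6.513×10⁻¹⁹ = 4.083×10¹⁹, i.e. 4.083×10¹⁹/6.022×10²³ = 6.780×10⁻⁵ mol.
Photons absorbed: 0.669 × 6.780×10⁻⁵ = 4.536×10⁻⁵ mol.
Product formed: 0.33 × 4.536×10⁻⁵ = 1.497×10⁻⁵ mol.
Rate: 1.497×10⁻⁵ / 762 s = 2.0×10⁻⁸ mol s⁻¹.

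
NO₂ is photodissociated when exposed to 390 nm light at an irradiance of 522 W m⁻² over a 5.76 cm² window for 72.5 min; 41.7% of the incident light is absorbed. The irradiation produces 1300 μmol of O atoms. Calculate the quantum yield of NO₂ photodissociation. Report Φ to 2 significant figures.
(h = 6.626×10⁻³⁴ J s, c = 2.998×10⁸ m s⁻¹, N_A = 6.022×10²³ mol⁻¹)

Product: 1300 μmol = 0.00130 mol.
Photon energy at 390 nm: hc/λ = (6.626×10⁻³⁴)(2.998×10⁸)/(390×10⁻⁹) = 5.094×10⁻¹⁹ J.
Energy delivered: (522 W m⁻²)(5.76×10⁻⁴ m²)(4350 s) = 1308 J.
Photons incident: 1308 / 5.094×10⁻¹⁹ = 2.568×10²¹, i.e. 2.568×10²¹/6.022×10²³ = 0.004264 mol.
Photons absorbed: 0.417 × 0.004264 = 0.001778 mol.
Φ = 0.00130 mol / 0.001778 mol photons = 0.73.

Φ = 0.73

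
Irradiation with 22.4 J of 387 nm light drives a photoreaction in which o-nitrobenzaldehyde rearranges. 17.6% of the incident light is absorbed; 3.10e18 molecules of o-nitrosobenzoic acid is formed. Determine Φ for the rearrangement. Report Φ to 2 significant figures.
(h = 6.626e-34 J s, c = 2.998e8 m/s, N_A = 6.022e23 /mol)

Φ = 0.40

Product: 3.10e18 / 6.022e23 = 5.148e-6 mol.
Photon energy at 387 nm: hc/λ = (6.626e-34)(2.998e8)/(387e-9) = 5.133e-19 J.
Photons incident: 22.4 / 5.133e-19 = 4.364e19, i.e. 4.364e19/6.022e23 = 7.247e-5 mol.
Photons absorbed: 0.176 × 7.247e-5 = 1.275e-5 mol.
Φ = 5.148e-6 mol / 1.275e-5 mol photons = 0.40.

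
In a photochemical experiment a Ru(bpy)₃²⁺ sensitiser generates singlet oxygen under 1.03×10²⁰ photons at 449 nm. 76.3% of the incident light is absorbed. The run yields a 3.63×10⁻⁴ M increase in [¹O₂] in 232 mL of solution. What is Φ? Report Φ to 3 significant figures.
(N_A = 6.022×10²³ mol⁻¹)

Φ = 0.645

Product: (3.63×10⁻⁴ M)(0.232 L) = 8.422×10⁻⁵ mol.
Moles of photons: 1.03×10²⁰ / 6.022×10²³ = 1.710×10⁻⁴ mol.
Photons absorbed: 0.763 × 1.710×10⁻⁴ = 1.305×10⁻⁴ mol.
Φ = 8.422×10⁻⁵ mol / 1.305×10⁻⁴ mol photons = 0.645.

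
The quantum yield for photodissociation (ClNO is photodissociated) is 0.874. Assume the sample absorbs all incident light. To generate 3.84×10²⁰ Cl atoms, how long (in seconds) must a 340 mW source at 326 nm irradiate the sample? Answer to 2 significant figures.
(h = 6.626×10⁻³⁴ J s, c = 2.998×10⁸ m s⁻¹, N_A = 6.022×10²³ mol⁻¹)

Product: 3.84×10²⁰ / 6.022×10²³ = 6.377×10⁻⁴ mol.
Photons that must be absorbed: 6.377×10⁻⁴ / 0.874 = 7.296×10⁻⁴ mol.
Photon energy: hc/λ = 6.093×10⁻¹⁹ J; per mole, 3.669×10⁵ J mol⁻¹.
Energy required: 7.296×10⁻⁴ × 3.669×10⁵ = 267.7 J.
Time: 267.7 J / 0.34 W = 790 s.

t ≈ 790 s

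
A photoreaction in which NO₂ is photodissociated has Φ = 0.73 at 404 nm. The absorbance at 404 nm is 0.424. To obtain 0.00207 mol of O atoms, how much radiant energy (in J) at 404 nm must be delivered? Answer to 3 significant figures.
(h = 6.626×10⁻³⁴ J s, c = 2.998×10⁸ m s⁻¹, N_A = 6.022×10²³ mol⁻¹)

Photons that must be absorbed: 0.00207 / 0.73 = 0.002836 mol.
Fraction absorbed: 1 − 10^(−0.424) = 0.6233.
Incident photons needed: 0.002836 / 0.6233 = 0.004550 mol.
Photon energy: hc/λ = 4.917×10⁻¹⁹ J; per mole, 2.961×10⁵ J mol⁻¹.
Energy required: 0.004550 × 2.961×10⁵ = 1350 J.

1350 J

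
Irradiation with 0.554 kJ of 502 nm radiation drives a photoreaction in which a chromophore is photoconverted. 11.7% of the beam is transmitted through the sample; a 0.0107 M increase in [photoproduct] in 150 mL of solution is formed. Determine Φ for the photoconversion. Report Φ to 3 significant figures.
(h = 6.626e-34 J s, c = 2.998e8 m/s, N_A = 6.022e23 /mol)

Product: (0.0107 M)(0.15 L) = 0.001605 mol.
Photon energy at 502 nm: hc/λ = (6.626e-34)(2.998e8)/(502e-9) = 3.957e-19 J.
Incident energy: 0.554 kJ = 554 J.
Photons incident: 554 / 3.957e-19 = 1.400e21, i.e. 1.400e21/6.022e23 = 0.002325 mol.
Fraction absorbed: 1 − 11.7/100 = 0.8830.
Photons absorbed: 0.8830 × 0.002325 = 0.002053 mol.
Φ = 0.001605 mol / 0.002053 mol photons = 0.782.

Φ = 0.782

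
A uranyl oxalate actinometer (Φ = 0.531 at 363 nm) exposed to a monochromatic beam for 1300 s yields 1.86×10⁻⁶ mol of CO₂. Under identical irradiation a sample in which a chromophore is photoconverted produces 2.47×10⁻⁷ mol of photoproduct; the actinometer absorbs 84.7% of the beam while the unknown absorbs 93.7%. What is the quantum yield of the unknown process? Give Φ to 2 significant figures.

Photons absorbed by the actinometer: 1.86×10⁻⁶ / 0.531 = 3.503×10⁻⁶ mol.
Incident flux: 3.503×10⁻⁶ / 0.847 = 4.136×10⁻⁶ einstein.
Absorbed by unknown: 0.937 × 4.136×10⁻⁶ = 3.875×10⁻⁶ mol.
Φ(unknown) = 2.47×10⁻⁷ / 3.875×10⁻⁶ = 0.064.

Φ = 0.064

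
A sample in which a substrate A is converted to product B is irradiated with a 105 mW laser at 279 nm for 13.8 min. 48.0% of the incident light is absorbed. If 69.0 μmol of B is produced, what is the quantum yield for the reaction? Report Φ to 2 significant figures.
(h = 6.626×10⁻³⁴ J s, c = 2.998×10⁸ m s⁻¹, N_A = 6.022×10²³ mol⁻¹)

Φ = 0.71

Product: 69.0 μmol = 6.90×10⁻⁵ mol.
Photon energy at 279 nm: hc/λ = (6.626×10⁻³⁴)(2.998×10⁸)/(279×10⁻⁹) = 7.120×10⁻¹⁹ J.
Energy delivered: (105 mW)(828 s) = 86.94 J.
Photons incident: 86.94 / 7.120×10⁻¹⁹ = 1.221×10²⁰, i.e. 1.221×10²⁰/6.022×10²³ = 2.028×10⁻⁴ mol.
Photons absorbed: 0.480 × 2.028×10⁻⁴ = 9.734×10⁻⁵ mol.
Φ = 6.90×10⁻⁵ mol / 9.734×10⁻⁵ mol photons = 0.71.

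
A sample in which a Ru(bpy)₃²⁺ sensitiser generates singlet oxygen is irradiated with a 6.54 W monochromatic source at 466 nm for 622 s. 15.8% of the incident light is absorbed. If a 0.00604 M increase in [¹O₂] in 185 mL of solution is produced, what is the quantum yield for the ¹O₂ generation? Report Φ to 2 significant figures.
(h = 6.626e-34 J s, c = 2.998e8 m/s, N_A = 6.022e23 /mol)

Product: (0.00604 M)(0.185 L) = 0.001117 mol.
Photon energy at 466 nm: hc/λ = (6.626e-34)(2.998e8)/(466e-9) = 4.263e-19 J.
Energy delivered: (6.54 W)(622 s) = 4068 J.
Photons incident: 4068 / 4.263e-19 = 9.543e21, i.e. 9.543e21/6.022e23 = 0.01585 mol.
Photons absorbed: 0.158 × 0.01585 = 0.002504 mol.
Φ = 0.001117 mol / 0.002504 mol photons = 0.45.

Φ = 0.45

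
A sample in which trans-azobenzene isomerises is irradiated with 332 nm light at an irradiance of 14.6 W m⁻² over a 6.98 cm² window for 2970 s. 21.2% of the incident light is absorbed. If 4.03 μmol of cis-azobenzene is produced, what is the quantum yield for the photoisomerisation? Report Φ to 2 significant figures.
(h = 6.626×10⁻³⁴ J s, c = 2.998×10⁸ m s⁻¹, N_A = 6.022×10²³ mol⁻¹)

Φ = 0.23

Product: 4.03 μmol = 4.03×10⁻⁶ mol.
Photon energy at 332 nm: hc/λ = (6.626×10⁻³⁴)(2.998×10⁸)/(332×10⁻⁹) = 5.983×10⁻¹⁹ J.
Energy delivered: (14.6 W m⁻²)(6.98×10⁻⁴ m²)(2970 s) = 30.27 J.
Photons incident: 30.27 / 5.983×10⁻¹⁹ = 5.059×10¹⁹, i.e. 5.059×10¹⁹/6.022×10²³ = 8.401×10⁻⁵ mol.
Photons absorbed: 0.212 × 8.401×10⁻⁵ = 1.781×10⁻⁵ mol.
Φ = 4.03×10⁻⁶ mol / 1.781×10⁻⁵ mol photons = 0.23.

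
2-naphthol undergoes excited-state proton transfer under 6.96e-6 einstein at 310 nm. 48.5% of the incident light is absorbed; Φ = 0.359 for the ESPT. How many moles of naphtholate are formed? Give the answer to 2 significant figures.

Photons absorbed: 0.485 × 6.96e-6 = 3.376e-6 mol.
Product: Φ × n_abs = 0.359 × 3.376e-6 = 1.212e-6 mol.

1.2e-6 mol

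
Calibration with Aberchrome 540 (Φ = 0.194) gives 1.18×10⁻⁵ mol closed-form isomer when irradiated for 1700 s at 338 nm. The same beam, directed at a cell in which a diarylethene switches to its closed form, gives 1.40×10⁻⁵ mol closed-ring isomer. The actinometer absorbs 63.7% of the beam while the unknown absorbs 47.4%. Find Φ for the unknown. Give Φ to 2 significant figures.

Photons absorbed by the actinometer: 1.18×10⁻⁵ / 0.194 = 6.082×10⁻⁵ mol.
Incident flux: 6.082×10⁻⁵ / 0.637 = 9.548×10⁻⁵ einstein.
Absorbed by unknown: 0.474 × 9.548×10⁻⁵ = 4.526×10⁻⁵ mol.
Φ(unknown) = 1.40×10⁻⁵ / 4.526×10⁻⁵ = 0.31.

Φ = 0.31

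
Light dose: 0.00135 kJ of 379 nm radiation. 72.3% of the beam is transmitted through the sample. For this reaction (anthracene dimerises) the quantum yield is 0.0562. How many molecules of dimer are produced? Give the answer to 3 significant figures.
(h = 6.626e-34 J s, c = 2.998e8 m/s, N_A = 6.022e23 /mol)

4.01e16 molecules

Photon energy at 379 nm: hc/λ = (6.626e-34)(2.998e8)/(379e-9) = 5.241e-19 J.
Incident energy: 0.00135 kJ = 1.35 J.
Photons incident: 1.35 / 5.241e-19 = 2.576e18, i.e. 2.576e18/6.022e23 = 4.278e-6 mol.
Fraction absorbed: 1 − 72.3/100 = 0.2770.
Photons absorbed: 0.2770 × 4.278e-6 = 1.185e-6 mol.
Product: Φ × n_abs = 0.0562 × 1.185e-6 = 6.660e-8 mol.
As a count: 6.660e-8 × 6.022e23 = 4.01e16.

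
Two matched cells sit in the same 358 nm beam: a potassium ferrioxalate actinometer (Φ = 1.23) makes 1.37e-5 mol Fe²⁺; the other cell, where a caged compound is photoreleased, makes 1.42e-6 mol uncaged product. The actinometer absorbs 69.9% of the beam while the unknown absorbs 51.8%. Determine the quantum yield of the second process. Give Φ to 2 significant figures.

Photons absorbed by the actinometer: 1.37e-5 / 1.23 = 1.114e-5 mol.
Incident flux: 1.114e-5 / 0.699 = 1.594e-5 einstein.
Absorbed by unknown: 0.518 × 1.594e-5 = 8.257e-6 mol.
Φ(unknown) = 1.42e-6 / 8.257e-6 = 0.17.

Φ = 0.17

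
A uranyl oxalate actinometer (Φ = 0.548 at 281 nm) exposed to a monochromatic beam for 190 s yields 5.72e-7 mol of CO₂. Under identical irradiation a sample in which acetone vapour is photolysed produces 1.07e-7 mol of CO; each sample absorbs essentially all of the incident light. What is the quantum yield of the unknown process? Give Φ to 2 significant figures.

Φ = 0.10

Photons absorbed by the actinometer: 5.72e-7 / 0.548 = 1.044e-6 mol.
Φ(unknown) = 1.07e-7 / 1.044e-6 = 0.10.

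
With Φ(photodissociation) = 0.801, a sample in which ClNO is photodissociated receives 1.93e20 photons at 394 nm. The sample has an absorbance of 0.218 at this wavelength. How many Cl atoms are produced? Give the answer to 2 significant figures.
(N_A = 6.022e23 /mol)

Moles of photons: 1.93e20 / 6.022e23 = 3.205e-4 mol.
Fraction absorbed: 1 − 10^(−0.218) = 0.3947.
Photons absorbed: 0.3947 × 3.205e-4 = 1.265e-4 mol.
Product: Φ × n_abs = 0.801 × 1.265e-4 = 1.013e-4 mol.
As a count: 1.013e-4 × 6.022e23 = 6.1e19.

6.1e19 atoms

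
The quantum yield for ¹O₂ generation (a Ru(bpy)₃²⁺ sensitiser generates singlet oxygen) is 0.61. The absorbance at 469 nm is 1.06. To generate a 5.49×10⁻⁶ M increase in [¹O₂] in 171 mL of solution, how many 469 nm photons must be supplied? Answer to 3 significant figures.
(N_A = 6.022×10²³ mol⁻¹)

Product: (5.49×10⁻⁶ M)(0.171 L) = 9.388×10⁻⁷ mol.
Photons that must be absorbed: 9.388×10⁻⁷ / 0.61 = 1.539×10⁻⁶ mol.
Fraction absorbed: 1 − 10^(−1.06) = 0.9129.
Incident photons needed: 1.539×10⁻⁶ / 0.9129 = 1.686×10⁻⁶ mol.
Photon count: 1.686×10⁻⁶ × 6.022×10²³ = 1.02×10¹⁸.

1.02×10¹⁸ photons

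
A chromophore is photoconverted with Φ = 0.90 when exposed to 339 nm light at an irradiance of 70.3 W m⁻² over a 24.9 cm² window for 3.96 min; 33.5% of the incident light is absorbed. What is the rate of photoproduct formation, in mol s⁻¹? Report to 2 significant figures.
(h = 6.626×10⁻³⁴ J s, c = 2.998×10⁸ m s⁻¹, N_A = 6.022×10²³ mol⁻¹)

1.5×10⁻⁷ mol s⁻¹

Photon energy at 339 nm: hc/λ = (6.626×10⁻³⁴)(2.998×10⁸)/(339×10⁻⁹) = 5.860×10⁻¹⁹ J.
Energy delivered: (70.3 W m⁻²)(24.9×10⁻⁴ m²)(237.6 s) = 41.59 J.
Photons incident: 41.59 / 5.860×10⁻¹⁹ = 7.097×10¹⁹, i.e. 7.097×10¹⁹/6.022×10²³ = 1.179×10⁻⁴ mol.
Photons absorbed: 0.335 × 1.179×10⁻⁴ = 3.950×10⁻⁵ mol.
Product formed: 0.90 × 3.950×10⁻⁵ = 3.555×10⁻⁵ mol.
Rate: 3.555×10⁻⁵ / 237.6 s = 1.5×10⁻⁷ mol s⁻¹.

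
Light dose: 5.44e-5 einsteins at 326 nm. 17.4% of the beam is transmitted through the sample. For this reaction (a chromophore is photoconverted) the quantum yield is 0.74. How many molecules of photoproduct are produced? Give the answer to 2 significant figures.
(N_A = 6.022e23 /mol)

Fraction absorbed: 1 − 17.4/100 = 0.8260.
Photons absorbed: 0.8260 × 5.44e-5 = 4.493e-5 mol.
Product: Φ × n_abs = 0.74 × 4.493e-5 = 3.325e-5 mol.
As a count: 3.325e-5 × 6.022e23 = 2.0e19.

2.0e19 molecules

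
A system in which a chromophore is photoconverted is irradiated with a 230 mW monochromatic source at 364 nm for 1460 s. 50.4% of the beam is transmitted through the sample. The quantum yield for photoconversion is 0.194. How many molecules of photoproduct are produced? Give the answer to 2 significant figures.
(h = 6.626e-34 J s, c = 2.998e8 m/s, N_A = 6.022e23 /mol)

5.9e19 molecules

Photon energy at 364 nm: hc/λ = (6.626e-34)(2.998e8)/(364e-9) = 5.457e-19 J.
Energy delivered: (230 mW)(1460 s) = 335.8 J.
Photons incident: 335.8 / 5.457e-19 = 6.154e20, i.e. 6.154e20/6.022e23 = 0.001022 mol.
Fraction absorbed: 1 − 50.4/100 = 0.4960.
Photons absorbed: 0.4960 × 0.001022 = 5.069e-4 mol.
Product: Φ × n_abs = 0.194 × 5.069e-4 = 9.834e-5 mol.
As a count: 9.834e-5 × 6.022e23 = 5.9e19.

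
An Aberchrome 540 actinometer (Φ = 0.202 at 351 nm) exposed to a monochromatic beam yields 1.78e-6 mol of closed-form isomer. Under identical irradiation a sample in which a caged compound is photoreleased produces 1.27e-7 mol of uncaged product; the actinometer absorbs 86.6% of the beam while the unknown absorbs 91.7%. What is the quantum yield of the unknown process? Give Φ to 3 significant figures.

Photons absorbed by the actinometer: 1.78e-6 / 0.202 = 8.812e-6 mol.
Incident flux: 8.812e-6 / 0.866 = 1.018e-5 einstein.
Absorbed by unknown: 0.917 × 1.018e-5 = 9.335e-6 mol.
Φ(unknown) = 1.27e-7 / 9.335e-6 = 0.0136.

Φ = 0.0136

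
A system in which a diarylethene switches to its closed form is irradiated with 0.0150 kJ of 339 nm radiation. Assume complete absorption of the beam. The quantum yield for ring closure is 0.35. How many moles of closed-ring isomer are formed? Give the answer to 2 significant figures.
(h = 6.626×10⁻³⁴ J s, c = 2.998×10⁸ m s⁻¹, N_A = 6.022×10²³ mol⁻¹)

1.5×10⁻⁵ mol

Photon energy at 339 nm: hc/λ = (6.626×10⁻³⁴)(2.998×10⁸)/(339×10⁻⁹) = 5.860×10⁻¹⁹ J.
Incident energy: 0.0150 kJ = 15.0 J.
Photons incident: 15.0 / 5.860×10⁻¹⁹ = 2.560×10¹⁹, i.e. 2.560×10¹⁹/6.022×10²³ = 4.251×10⁻⁵ mol.
Product: Φ × n_abs = 0.35 × 4.251×10⁻⁵ = 1.488×10⁻⁵ mol.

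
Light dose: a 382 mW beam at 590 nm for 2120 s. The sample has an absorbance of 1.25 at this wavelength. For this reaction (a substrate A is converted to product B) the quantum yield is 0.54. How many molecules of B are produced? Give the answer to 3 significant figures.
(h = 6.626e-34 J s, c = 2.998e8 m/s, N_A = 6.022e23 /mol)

1.23e21 molecules

Photon energy at 590 nm: hc/λ = (6.626e-34)(2.998e8)/(590e-9) = 3.367e-19 J.
Energy delivered: (382 mW)(2120 s) = 809.8 J.
Photons incident: 809.8 / 3.367e-19 = 2.405e21, i.e. 2.405e21/6.022e23 = 0.003994 mol.
Fraction absorbed: 1 − 10^(−1.25) = 0.9438.
Photons absorbed: 0.9438 × 0.003994 = 0.003770 mol.
Product: Φ × n_abs = 0.54 × 0.003770 = 0.002036 mol.
As a count: 0.002036 × 6.022e23 = 1.23e21.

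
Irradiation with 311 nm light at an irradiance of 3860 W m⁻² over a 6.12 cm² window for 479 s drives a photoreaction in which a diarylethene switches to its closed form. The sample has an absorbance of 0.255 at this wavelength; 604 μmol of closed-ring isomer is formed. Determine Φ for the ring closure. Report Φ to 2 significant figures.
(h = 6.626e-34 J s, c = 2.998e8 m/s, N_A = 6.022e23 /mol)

Product: 604 μmol = 6.04e-4 mol.
Photon energy at 311 nm: hc/λ = (6.626e-34)(2.998e8)/(311e-9) = 6.387e-19 J.
Energy delivered: (3860 W m⁻²)(6.12e-4 m²)(479 s) = 1132 J.
Photons incident: 1132 / 6.387e-19 = 1.772e21, i.e. 1.772e21/6.022e23 = 0.002943 mol.
Fraction absorbed: 1 − 10^(−0.255) = 0.4441.
Photons absorbed: 0.4441 × 0.002943 = 0.001307 mol.
Φ = 6.04e-4 mol / 0.001307 mol photons = 0.46.

Φ = 0.46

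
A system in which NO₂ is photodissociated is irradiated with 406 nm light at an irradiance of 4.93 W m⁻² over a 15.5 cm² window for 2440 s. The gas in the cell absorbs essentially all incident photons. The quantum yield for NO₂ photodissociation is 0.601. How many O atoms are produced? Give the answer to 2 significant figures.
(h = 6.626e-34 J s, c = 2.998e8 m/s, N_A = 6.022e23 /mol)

Photon energy at 406 nm: hc/λ = (6.626e-34)(2.998e8)/(406e-9) = 4.893e-19 J.
Energy delivered: (4.93 W m⁻²)(15.5e-4 m²)(2440 s) = 18.65 J.
Photons incident: 18.65 / 4.893e-19 = 3.812e19, i.e. 3.812e19/6.022e23 = 6.330e-5 mol.
Product: Φ × n_abs = 0.601 × 6.330e-5 = 3.804e-5 mol.
As a count: 3.804e-5 × 6.022e23 = 2.3e19.

2.3e19 atoms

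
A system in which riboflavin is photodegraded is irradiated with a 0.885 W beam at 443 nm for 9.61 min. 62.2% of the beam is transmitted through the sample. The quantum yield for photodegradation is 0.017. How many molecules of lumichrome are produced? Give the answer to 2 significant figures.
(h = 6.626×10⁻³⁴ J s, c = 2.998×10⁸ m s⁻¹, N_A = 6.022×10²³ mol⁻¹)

Photon energy at 443 nm: hc/λ = (6.626×10⁻³⁴)(2.998×10⁸)/(443×10⁻⁹) = 4.484×10⁻¹⁹ J.
Energy delivered: (0.885 W)(576.6 s) = 510.3 J.
Photons incident: 510.3 / 4.484×10⁻¹⁹ = 1.138×10²¹, i.e. 1.138×10²¹/6.022×10²³ = 0.001890 mol.
Fraction absorbed: 1 − 62.2/100 = 0.3780.
Photons absorbed: 0.3780 × 0.001890 = 7.144×10⁻⁴ mol.
Product: Φ × n_abs = 0.017 × 7.144×10⁻⁴ = 1.214×10⁻⁵ mol.
As a count: 1.214×10⁻⁵ × 6.022×10²³ = 7.3×10¹⁸.

7.3×10¹⁸ molecules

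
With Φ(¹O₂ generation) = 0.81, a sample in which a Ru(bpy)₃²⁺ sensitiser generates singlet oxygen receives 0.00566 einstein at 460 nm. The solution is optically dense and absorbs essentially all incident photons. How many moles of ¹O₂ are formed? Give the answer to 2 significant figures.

Product: Φ × n_abs = 0.81 × 0.00566 = 0.004585 mol.

0.0046 mol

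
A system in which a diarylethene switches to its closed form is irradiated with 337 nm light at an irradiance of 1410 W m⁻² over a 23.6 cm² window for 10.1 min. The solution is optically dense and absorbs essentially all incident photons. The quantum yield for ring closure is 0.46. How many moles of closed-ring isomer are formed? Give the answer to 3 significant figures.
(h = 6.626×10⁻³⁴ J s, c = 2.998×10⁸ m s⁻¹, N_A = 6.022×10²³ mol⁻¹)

0.00261 mol

Photon energy at 337 nm: hc/λ = (6.626×10⁻³⁴)(2.998×10⁸)/(337×10⁻⁹) = 5.895×10⁻¹⁹ J.
Energy delivered: (1410 W m⁻²)(23.6×10⁻⁴ m²)(606 s) = 2017 J.
Photons incident: 2017 / 5.895×10⁻¹⁹ = 3.422×10²¹, i.e. 3.422×10²¹/6.022×10²³ = 0.005682 mol.
Product: Φ × n_abs = 0.46 × 0.005682 = 0.002614 mol.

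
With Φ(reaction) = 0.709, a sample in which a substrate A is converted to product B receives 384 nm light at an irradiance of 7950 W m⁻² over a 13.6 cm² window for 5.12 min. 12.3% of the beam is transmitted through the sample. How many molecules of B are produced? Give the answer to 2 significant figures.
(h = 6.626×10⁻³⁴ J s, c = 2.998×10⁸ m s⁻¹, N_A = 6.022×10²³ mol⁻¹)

Photon energy at 384 nm: hc/λ = (6.626×10⁻³⁴)(2.998×10⁸)/(384×10⁻⁹) = 5.173×10⁻¹⁹ J.
Energy delivered: (7950 W m⁻²)(13.6×10⁻⁴ m²)(307.2 s) = 3321 J.
Photons incident: 3321 / 5.173×10⁻¹⁹ = 6.420×10²¹, i.e. 6.420×10²¹/6.022×10²³ = 0.01066 mol.
Fraction absorbed: 1 − 12.3/100 = 0.8770.
Photons absorbed: 0.8770 × 0.01066 = 0.009349 mol.
Product: Φ × n_abs = 0.709 × 0.009349 = 0.006628 mol.
As a count: 0.006628 × 6.022×10²³ = 4.0×10²¹.

4.0×10²¹ molecules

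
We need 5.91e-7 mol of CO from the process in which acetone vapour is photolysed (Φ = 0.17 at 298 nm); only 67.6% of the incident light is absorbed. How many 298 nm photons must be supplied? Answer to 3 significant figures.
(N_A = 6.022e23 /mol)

Photons that must be absorbed: 5.91e-7 / 0.17 = 3.476e-6 mol.
Incident photons needed: 3.476e-6 / 0.676 = 5.142e-6 mol.
Photon count: 5.142e-6 × 6.022e23 = 3.10e18.

3.10e18 photons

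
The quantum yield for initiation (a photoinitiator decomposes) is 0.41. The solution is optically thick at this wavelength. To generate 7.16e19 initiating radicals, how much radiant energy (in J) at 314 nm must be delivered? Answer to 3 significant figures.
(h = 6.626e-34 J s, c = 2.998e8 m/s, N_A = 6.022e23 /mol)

110 J

Product: 7.16e19 / 6.022e23 = 1.189e-4 mol.
Photons that must be absorbed: 1.189e-4 / 0.41 = 2.900e-4 mol.
Photon energy: hc/λ = 6.326e-19 J; per mole, 3.810e5 J mol⁻¹.
Energy required: 2.900e-4 × 3.810e5 = 110 J.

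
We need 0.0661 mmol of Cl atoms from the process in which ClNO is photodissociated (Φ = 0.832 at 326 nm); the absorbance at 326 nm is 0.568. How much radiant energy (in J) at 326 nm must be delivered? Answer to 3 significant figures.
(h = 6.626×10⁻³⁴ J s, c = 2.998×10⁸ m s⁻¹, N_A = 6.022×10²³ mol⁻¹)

40.0 J

Product: 0.0661 mmol = 6.61×10⁻⁵ mol.
Photons that must be absorbed: 6.61×10⁻⁵ / 0.832 = 7.945×10⁻⁵ mol.
Fraction absorbed: 1 − 10^(−0.568) = 0.7296.
Incident photons needed: 7.945×10⁻⁵ / 0.7296 = 1.089×10⁻⁴ mol.
Photon energy: hc/λ = 6.093×10⁻¹⁹ J; per mole, 3.669×10⁵ J mol⁻¹.
Energy required: 1.089×10⁻⁴ × 3.669×10⁵ = 40.0 J.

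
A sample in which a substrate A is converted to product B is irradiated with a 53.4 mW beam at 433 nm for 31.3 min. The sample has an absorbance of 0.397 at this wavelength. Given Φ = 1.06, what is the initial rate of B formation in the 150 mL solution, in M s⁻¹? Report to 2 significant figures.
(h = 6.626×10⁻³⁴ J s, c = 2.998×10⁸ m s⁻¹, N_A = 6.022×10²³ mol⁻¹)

Photon energy at 433 nm: hc/λ = (6.626×10⁻³⁴)(2.998×10⁸)/(433×10⁻⁹) = 4.588×10⁻¹⁹ J.
Energy delivered: (53.4 mW)(1878 s) = 100.3 J.
Photons incident: 100.3 / 4.588×10⁻¹⁹ = 2.186×10²⁰, i.e. 2.186×10²⁰/6.022×10²³ = 3.630×10⁻⁴ mol.
Fraction absorbed: 1 − 10^(−0.397) = 0.5991.
Photons absorbed: 0.5991 × 3.630×10⁻⁴ = 2.175×10⁻⁴ mol.
Product formed: 1.06 × 2.175×10⁻⁴ = 2.306×10⁻⁴ mol.
Rate: 2.306×10⁻⁴ mol / (1878 s × 0.15 L) = 8.2×10⁻⁷ M s⁻¹.

8.2×10⁻⁷ M s⁻¹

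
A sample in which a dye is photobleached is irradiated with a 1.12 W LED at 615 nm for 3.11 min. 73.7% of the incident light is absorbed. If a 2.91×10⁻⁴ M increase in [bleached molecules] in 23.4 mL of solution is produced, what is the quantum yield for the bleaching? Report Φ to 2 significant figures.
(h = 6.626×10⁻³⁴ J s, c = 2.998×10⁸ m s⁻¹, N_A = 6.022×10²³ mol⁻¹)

Φ = 0.0086

Product: (2.91×10⁻⁴ M)(0.0234 L) = 6.809×10⁻⁶ mol.
Photon energy at 615 nm: hc/λ = (6.626×10⁻³⁴)(2.998×10⁸)/(615×10⁻⁹) = 3.230×10⁻¹⁹ J.
Energy delivered: (1.12 W)(186.6 s) = 209.0 J.
Photons incident: 209.0 / 3.230×10⁻¹⁹ = 6.471×10²⁰, i.e. 6.471×10²⁰/6.022×10²³ = 0.001075 mol.
Photons absorbed: 0.737 × 0.001075 = 7.923×10⁻⁴ mol.
Φ = 6.809×10⁻⁶ mol / 7.923×10⁻⁴ mol photons = 0.0086.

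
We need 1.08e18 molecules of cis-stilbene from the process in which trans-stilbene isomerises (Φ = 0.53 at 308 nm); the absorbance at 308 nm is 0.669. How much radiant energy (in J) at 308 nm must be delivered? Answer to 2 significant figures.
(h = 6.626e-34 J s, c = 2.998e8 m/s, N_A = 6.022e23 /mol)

Product: 1.08e18 / 6.022e23 = 1.793e-6 mol.
Photons that must be absorbed: 1.793e-6 / 0.53 = 3.383e-6 mol.
Fraction absorbed: 1 − 10^(−0.669) = 0.7857.
Incident photons needed: 3.383e-6 / 0.7857 = 4.306e-6 mol.
Photon energy: hc/λ = 6.450e-19 J; per mole, 3.884e5 J mol⁻¹.
Energy required: 4.306e-6 × 3.884e5 = 1.7 J.

1.7 J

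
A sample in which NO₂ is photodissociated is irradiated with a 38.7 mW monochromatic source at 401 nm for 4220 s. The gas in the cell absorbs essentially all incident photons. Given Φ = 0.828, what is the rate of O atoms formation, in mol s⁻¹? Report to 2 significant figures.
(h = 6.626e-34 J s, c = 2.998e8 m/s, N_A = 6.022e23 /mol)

Photon energy at 401 nm: hc/λ = (6.626e-34)(2.998e8)/(401e-9) = 4.954e-19 J.
Energy delivered: (38.7 mW)(4220 s) = 163.3 J.
Photons incident: 163.3 / 4.954e-19 = 3.296e20, i.e. 3.296e20/6.022e23 = 5.473e-4 mol.
Product formed: 0.828 × 5.473e-4 = 4.532e-4 mol.
Rate: 4.532e-4 / 4220 s = 1.1e-7 mol s⁻¹.

1.1e-7 mol s⁻¹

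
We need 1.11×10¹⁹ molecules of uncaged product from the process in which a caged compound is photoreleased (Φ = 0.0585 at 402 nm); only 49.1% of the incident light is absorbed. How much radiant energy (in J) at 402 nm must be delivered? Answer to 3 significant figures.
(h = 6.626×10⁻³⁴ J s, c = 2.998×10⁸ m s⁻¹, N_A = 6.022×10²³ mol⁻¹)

Product: 1.11×10¹⁹ / 6.022×10²³ = 1.843×10⁻⁵ mol.
Photons that must be absorbed: 1.843×10⁻⁵ / 0.0585 = 3.150×10⁻⁴ mol.
Incident photons needed: 3.150×10⁻⁴ / 0.491 = 6.415×10⁻⁴ mol.
Photon energy: hc/λ = 4.941×10⁻¹⁹ J; per mole, 2.975×10⁵ J mol⁻¹.
Energy required: 6.415×10⁻⁴ × 2.975×10⁵ = 191 J.

191 J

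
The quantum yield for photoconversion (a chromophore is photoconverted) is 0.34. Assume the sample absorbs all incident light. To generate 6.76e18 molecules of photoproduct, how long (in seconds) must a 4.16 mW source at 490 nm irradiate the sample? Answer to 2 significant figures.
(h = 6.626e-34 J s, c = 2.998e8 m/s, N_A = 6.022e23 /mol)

Product: 6.76e18 / 6.022e23 = 1.123e-5 mol.
Photons that must be absorbed: 1.123e-5 / 0.34 = 3.303e-5 mol.
Photon energy: hc/λ = 4.054e-19 J; per mole, 2.441e5 J mol⁻¹.
Energy required: 3.303e-5 × 2.441e5 = 8.063 J.
Time: 8.063 J / 0.00416 W = 1900 s.

t ≈ 1900 s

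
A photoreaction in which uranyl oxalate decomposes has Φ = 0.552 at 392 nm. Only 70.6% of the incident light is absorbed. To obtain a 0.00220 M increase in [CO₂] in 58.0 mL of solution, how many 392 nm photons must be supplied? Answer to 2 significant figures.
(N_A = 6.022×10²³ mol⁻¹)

2.0×10²⁰ photons

Product: (0.00220 M)(0.058 L) = 1.276×10⁻⁴ mol.
Photons that must be absorbed: 1.276×10⁻⁴ / 0.552 = 2.312×10⁻⁴ mol.
Incident photons needed: 2.312×10⁻⁴ / 0.706 = 3.275×10⁻⁴ mol.
Photon count: 3.275×10⁻⁴ × 6.022×10²³ = 2.0×10²⁰.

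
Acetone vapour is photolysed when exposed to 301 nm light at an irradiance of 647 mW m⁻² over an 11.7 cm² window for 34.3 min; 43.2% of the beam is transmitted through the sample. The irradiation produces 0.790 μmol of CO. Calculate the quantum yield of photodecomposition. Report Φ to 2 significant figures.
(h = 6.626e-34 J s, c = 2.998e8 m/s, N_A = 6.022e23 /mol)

Product: 0.790 μmol = 7.90e-7 mol.
Photon energy at 301 nm: hc/λ = (6.626e-34)(2.998e8)/(301e-9) = 6.600e-19 J.
Energy delivered: (647 mW m⁻²)(11.7e-4 m²)(2058 s) = 1.558 J.
Photons incident: 1.558 / 6.600e-19 = 2.361e18, i.e. 2.361e18/6.022e23 = 3.921e-6 mol.
Fraction absorbed: 1 − 43.2/100 = 0.5680.
Photons absorbed: 0.5680 × 3.921e-6 = 2.227e-6 mol.
Φ = 7.90e-7 mol / 2.227e-6 mol photons = 0.35.

Φ = 0.35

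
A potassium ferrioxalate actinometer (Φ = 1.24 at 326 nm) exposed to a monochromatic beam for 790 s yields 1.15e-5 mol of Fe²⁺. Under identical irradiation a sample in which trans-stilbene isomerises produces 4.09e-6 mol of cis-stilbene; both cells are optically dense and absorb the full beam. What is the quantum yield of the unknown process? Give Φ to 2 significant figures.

Φ = 0.44

Photons absorbed by the actinometer: 1.15e-5 / 1.24 = 9.274e-6 mol.
Φ(unknown) = 4.09e-6 / 9.274e-6 = 0.44.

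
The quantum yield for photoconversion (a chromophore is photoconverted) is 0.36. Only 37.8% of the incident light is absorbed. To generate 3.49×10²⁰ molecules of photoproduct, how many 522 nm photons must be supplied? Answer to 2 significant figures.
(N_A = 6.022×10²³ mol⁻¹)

2.6×10²¹ photons

Product: 3.49×10²⁰ / 6.022×10²³ = 5.795×10⁻⁴ mol.
Photons that must be absorbed: 5.795×10⁻⁴ / 0.36 = 0.001610 mol.
Incident photons needed: 0.001610 / 0.378 = 0.004259 mol.
Photon count: 0.004259 × 6.022×10²³ = 2.6×10²¹.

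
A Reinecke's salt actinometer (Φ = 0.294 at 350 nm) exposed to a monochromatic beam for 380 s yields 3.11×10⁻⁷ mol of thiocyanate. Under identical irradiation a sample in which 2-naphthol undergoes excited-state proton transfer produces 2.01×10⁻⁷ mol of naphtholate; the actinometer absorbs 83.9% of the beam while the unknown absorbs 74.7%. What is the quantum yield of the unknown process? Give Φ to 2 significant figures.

Φ = 0.21

Photons absorbed by the actinometer: 3.11×10⁻⁷ / 0.294 = 1.058×10⁻⁶ mol.
Incident flux: 1.058×10⁻⁶ / 0.839 = 1.261×10⁻⁶ einstein.
Absorbed by unknown: 0.747 × 1.261×10⁻⁶ = 9.420×10⁻⁷ mol.
Φ(unknown) = 2.01×10⁻⁷ / 9.420×10⁻⁷ = 0.21.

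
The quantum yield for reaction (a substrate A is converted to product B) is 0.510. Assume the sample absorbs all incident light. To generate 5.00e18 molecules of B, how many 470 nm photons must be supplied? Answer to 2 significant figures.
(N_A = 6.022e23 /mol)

Product: 5.00e18 / 6.022e23 = 8.303e-6 mol.
Photons that must be absorbed: 8.303e-6 / 0.510 = 1.628e-5 mol.
Photon count: 1.628e-5 × 6.022e23 = 9.8e18.

9.8e18 photons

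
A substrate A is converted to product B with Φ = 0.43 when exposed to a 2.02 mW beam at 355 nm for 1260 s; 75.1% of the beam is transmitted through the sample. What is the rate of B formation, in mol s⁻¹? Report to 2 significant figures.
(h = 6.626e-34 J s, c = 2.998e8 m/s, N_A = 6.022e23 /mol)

6.4e-10 mol s⁻¹

Photon energy at 355 nm: hc/λ = (6.626e-34)(2.998e8)/(355e-9) = 5.596e-19 J.
Energy delivered: (2.02 mW)(1260 s) = 2.545 J.
Photons incident: 2.545 / 5.596e-19 = 4.548e18, i.e. 4.548e18/6.022e23 = 7.552e-6 mol.
Fraction absorbed: 1 − 75.1/100 = 0.2490.
Photons absorbed: 0.2490 × 7.552e-6 = 1.880e-6 mol.
Product formed: 0.43 × 1.880e-6 = 8.084e-7 mol.
Rate: 8.084e-7 / 1260 s = 6.4e-10 mol s⁻¹.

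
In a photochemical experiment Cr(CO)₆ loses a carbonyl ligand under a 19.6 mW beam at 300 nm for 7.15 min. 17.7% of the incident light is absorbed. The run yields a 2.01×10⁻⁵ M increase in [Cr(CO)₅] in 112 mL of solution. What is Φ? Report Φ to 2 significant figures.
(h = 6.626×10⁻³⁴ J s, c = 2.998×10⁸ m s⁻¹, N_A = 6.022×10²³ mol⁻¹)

Φ = 0.60

Product: (2.01×10⁻⁵ M)(0.112 L) = 2.251×10⁻⁶ mol.
Photon energy at 300 nm: hc/λ = (6.626×10⁻³⁴)(2.998×10⁸)/(300×10⁻⁹) = 6.622×10⁻¹⁹ J.
Energy delivered: (19.6 mW)(429 s) = 8.408 J.
Photons incident: 8.408 / 6.622×10⁻¹⁹ = 1.270×10¹⁹, i.e. 1.270×10¹⁹/6.022×10²³ = 2.109×10⁻⁵ mol.
Photons absorbed: 0.177 × 2.109×10⁻⁵ = 3.733×10⁻⁶ mol.
Φ = 2.251×10⁻⁶ mol / 3.733×10⁻⁶ mol photons = 0.60.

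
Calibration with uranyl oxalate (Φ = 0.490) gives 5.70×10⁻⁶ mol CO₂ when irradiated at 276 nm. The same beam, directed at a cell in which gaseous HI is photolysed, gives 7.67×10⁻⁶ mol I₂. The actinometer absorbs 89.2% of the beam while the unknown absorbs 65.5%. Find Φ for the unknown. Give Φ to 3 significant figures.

Φ = 0.898

Photons absorbed by the actinometer: 5.70×10⁻⁶ / 0.490 = 1.163×10⁻⁵ mol.
Incident flux: 1.163×10⁻⁵ / 0.892 = 1.304×10⁻⁵ einstein.
Absorbed by unknown: 0.655 × 1.304×10⁻⁵ = 8.541×10⁻⁶ mol.
Φ(unknown) = 7.67×10⁻⁶ / 8.541×10⁻⁶ = 0.898.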